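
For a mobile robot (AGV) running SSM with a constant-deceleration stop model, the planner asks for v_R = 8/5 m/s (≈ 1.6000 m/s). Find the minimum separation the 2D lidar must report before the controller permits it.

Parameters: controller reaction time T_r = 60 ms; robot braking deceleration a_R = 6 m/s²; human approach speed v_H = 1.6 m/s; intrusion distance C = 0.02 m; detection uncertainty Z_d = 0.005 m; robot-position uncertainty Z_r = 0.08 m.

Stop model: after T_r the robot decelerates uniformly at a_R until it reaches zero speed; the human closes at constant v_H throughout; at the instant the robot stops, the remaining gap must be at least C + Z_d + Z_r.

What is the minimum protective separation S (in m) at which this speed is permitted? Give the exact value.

T_s = v_R/a_R = (8/5)/6 = 0.2667 s
robot covers v_R·T_r = 1.6000·0.0600 = 0.0960 m before braking
robot under decel: 1.6000²/(2·6.0000) = 0.2133 m
human over T_r+T_s: 1.6000·(0.0600+0.2667) = 0.5227 m
C+Z_d+Z_r = 0.0200+0.0050+0.0800 = 0.1050 m
S_min ≈ 0.0960+0.2133+0.5227+0.1050  ⇒  S_min = 937/1000 m

S_min = 937/1000 m = 0.9370 m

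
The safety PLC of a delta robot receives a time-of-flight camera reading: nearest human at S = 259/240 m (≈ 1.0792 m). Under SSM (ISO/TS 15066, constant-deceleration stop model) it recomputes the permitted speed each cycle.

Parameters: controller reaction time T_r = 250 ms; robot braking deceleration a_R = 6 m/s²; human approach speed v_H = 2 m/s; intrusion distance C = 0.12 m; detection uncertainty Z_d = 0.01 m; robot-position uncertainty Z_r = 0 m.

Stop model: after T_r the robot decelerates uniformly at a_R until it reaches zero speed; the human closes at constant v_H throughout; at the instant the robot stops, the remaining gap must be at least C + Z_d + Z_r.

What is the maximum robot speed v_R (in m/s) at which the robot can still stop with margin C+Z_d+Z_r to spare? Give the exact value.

collect terms ⇒ (1/12)·v_R² + (7/12)·v_R + (-539/1200) = 0
  disc = (7/12)² − 4·(1/12)·(-539/1200) = 49/100 ; √disc = 7/10
  v_R = (−(7/12) + 7/10) / (2·(1/12)) = 7/10 m/s
check:
T_s = v_R/a_R = (7/10)/6 = 0.1167 s
reaction-phase robot travel = 0.7000·0.2500 = 0.1750 m
braking distance = 0.7000²/(2·6.0000) = 0.0408 m
person approaches 2.0000·(0.2500+0.1167) = 0.7333 m
margins: 0.1200+0.0100+0.0000 = 0.1300 m
sum ≈ 0.1750+0.0408+0.7333+0.1300 ≈ 1.0792 m = S ✓

v_R_max = 7/10 m/s = 0.7000 m/s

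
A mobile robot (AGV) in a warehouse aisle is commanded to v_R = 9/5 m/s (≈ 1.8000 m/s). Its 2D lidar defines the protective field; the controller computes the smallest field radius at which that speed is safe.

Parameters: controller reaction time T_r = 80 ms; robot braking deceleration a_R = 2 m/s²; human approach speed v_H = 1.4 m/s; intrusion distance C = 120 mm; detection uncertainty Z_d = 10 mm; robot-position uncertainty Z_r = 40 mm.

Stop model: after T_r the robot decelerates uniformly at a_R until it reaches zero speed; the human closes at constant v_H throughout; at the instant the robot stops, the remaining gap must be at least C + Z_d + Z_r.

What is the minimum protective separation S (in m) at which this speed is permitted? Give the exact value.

stop time T_s = (9/5)/2 = 0.9000 s
robot in T_r: 1.8000·0.0800 = 0.1440 m
robot under decel: 1.8000²/(2·2.0000) = 0.8100 m
human over T_r+T_s: 1.4000·(0.0800+0.9000) = 1.3720 m
C+Z_d+Z_r = 0.1200+0.0100+0.0400 = 0.1700 m
S_min ≈ 0.1440+0.8100+1.3720+0.1700  ⇒  S_min = 312/125 m

S_min = 312/125 m = 2.4960 m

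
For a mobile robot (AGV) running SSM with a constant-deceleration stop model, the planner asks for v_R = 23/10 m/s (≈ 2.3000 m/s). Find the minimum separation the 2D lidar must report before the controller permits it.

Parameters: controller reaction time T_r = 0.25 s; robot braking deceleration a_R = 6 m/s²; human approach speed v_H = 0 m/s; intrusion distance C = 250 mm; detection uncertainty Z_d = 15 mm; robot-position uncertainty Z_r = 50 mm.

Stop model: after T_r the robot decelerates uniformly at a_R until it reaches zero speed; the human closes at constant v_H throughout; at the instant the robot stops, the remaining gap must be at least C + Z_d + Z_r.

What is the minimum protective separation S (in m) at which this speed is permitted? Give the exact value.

S_min = 1597/1200 m = 1.3308 m

stop time T_s = (23/10)/6 = 0.3833 s
reaction-phase robot travel = 2.3000·0.2500 = 0.5750 m
robot covers 2.3000·0.3833 − ½·6.0000·0.3833² = 0.4408 m while stopping
human closes 0.0000·0.6333 = 0.0000 m
C+Z_d+Z_r = 0.2500+0.0150+0.0500 = 0.3150 m
S_min ≈ 0.5750+0.4408+0.0000+0.3150  ⇒  S_min = 1597/1200 m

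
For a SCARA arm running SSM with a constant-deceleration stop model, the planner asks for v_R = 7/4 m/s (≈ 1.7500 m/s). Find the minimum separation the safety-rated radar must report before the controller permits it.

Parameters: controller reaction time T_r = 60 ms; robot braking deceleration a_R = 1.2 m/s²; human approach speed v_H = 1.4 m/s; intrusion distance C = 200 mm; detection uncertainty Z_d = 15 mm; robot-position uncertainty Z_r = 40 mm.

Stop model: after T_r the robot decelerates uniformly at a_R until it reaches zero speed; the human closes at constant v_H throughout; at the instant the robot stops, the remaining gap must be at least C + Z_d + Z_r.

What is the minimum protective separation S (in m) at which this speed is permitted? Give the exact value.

braking lasts T_s = (7/4)/(6/5) = 1.4583 s
reaction-phase robot travel = 1.7500·0.0600 = 0.1050 m
braking distance = 1.7500²/(2·1.2000) = 1.2760 m
human closes 1.4000·1.5183 = 2.1257 m
margins: 0.2000+0.0150+0.0400 = 0.2550 m
S_min ≈ 0.1050+1.2760+2.1257+0.2550  ⇒  S_min = 90281/24000 m

S_min = 90281/24000 m = 3.7617 m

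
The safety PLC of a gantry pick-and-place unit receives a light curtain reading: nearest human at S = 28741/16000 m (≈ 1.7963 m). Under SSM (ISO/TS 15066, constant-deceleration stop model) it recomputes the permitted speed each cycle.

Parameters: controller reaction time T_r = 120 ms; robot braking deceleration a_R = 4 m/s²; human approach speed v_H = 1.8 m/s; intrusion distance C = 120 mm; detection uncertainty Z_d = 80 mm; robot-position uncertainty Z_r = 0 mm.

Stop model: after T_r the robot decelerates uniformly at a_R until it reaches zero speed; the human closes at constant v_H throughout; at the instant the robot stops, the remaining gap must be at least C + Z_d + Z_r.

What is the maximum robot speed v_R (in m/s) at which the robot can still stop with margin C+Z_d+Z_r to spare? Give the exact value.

collect terms ⇒ (1/8)·v_R² + (57/100)·v_R + (-4417/3200) = 0
  disc = (57/100)² − 4·(1/8)·(-4417/3200) = 162409/160000 ; √disc = 403/400
  v_R = (−(57/100) + 403/400) / (2·(1/8)) = 7/4 m/s
check:
T_s = v_R/a_R = (7/4)/4 = 0.4375 s
reaction-phase robot travel = 1.7500·0.1200 = 0.2100 m
robot covers 1.7500·0.4375 − ½·4.0000·0.4375² = 0.3828 m while stopping
human over T_r+T_s: 1.8000·(0.1200+0.4375) = 1.0035 m
residual clearance needed = 0.1200+0.0800+0.0000 = 0.2000 m
sum ≈ 0.2100+0.3828+1.0035+0.2000 ≈ 1.7963 m = S ✓

v_R_max = 7/4 m/s = 1.7500 m/s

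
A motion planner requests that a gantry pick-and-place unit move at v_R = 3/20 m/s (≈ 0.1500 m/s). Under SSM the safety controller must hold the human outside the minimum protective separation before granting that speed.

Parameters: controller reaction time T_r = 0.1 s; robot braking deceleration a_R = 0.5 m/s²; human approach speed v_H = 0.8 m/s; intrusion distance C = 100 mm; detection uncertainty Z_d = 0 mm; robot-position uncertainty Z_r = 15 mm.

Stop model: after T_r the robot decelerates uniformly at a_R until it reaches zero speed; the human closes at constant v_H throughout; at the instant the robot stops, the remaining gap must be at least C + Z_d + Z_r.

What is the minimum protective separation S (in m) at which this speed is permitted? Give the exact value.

stop time T_s = (3/20)/(1/2) = 0.3000 s
reaction-phase robot travel = 0.1500·0.1000 = 0.0150 m
robot under decel: 0.1500²/(2·0.5000) = 0.0225 m
human over T_r+T_s: 0.8000·(0.1000+0.3000) = 0.3200 m
C+Z_d+Z_r = 0.1000+0.0000+0.0150 = 0.1150 m
S_min ≈ 0.0150+0.0225+0.3200+0.1150  ⇒  S_min = 189/400 m

S_min = 189/400 m = 0.4725 m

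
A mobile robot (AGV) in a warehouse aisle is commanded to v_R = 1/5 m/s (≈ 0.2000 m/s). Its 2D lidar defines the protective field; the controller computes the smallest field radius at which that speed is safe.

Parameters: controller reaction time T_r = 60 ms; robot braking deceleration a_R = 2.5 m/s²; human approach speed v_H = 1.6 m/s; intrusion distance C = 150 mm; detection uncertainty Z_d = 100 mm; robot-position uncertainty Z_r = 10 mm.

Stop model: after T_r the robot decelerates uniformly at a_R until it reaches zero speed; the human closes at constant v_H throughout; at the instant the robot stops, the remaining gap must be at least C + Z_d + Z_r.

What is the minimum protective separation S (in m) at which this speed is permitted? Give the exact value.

stop time T_s = (1/5)/(5/2) = 0.0800 s
robot covers v_R·T_r = 0.2000·0.0600 = 0.0120 m before braking
braking distance = 0.2000²/(2·2.5000) = 0.0080 m
human closes 1.6000·0.1400 = 0.2240 m
C+Z_d+Z_r = 0.1500+0.1000+0.0100 = 0.2600 m
S_min ≈ 0.0120+0.0080+0.2240+0.2600  ⇒  S_min = 63/125 m

S_min = 63/125 m = 0.5040 m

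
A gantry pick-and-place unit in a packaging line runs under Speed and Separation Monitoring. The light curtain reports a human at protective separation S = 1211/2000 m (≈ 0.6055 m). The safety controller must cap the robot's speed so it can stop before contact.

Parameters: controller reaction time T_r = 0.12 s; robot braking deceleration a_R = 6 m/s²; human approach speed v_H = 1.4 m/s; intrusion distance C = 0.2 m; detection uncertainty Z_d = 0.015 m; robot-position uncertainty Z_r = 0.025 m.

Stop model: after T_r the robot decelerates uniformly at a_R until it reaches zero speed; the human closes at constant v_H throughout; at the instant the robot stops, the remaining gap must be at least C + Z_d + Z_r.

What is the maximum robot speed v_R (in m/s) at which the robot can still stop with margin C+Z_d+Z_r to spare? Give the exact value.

collect terms ⇒ (1/12)·v_R² + (53/150)·v_R + (-79/400) = 0
  disc = (53/150)² − 4·(1/12)·(-79/400) = 17161/90000 ; √disc = 131/300
  v_R = (−(53/150) + 131/300) / (2·(1/12)) = 1/2 m/s
check:
T_s = v_R/a_R = (1/2)/6 = 0.0833 s
robot in T_r: 0.5000·0.1200 = 0.0600 m
robot covers 0.5000·0.0833 − ½·6.0000·0.0833² = 0.0208 m while stopping
human over T_r+T_s: 1.4000·(0.1200+0.0833) = 0.2847 m
residual clearance needed = 0.2000+0.0150+0.0250 = 0.2400 m
sum ≈ 0.0600+0.0208+0.2847+0.2400 ≈ 0.6055 m = S ✓

v_R_max = 1/2 m/s = 0.5000 m/s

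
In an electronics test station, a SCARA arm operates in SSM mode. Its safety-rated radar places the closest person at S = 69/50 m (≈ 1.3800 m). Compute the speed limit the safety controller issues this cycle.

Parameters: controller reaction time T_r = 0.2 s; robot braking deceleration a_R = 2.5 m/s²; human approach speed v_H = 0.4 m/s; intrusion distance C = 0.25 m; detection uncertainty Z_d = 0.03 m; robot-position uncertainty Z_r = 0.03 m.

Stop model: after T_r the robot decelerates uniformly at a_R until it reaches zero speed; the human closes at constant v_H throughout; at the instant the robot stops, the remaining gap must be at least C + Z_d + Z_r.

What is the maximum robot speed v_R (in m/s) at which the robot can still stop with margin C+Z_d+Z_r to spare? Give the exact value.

at the boundary: (1/5)·v² + (9/25)·v + (-99/100) = 0
  disc = (9/25)² − 4·(1/5)·(-99/100) = 576/625 ; √disc = 24/25
  v_R = (−(9/25) + 24/25) / (2·(1/5)) = 3/2 m/s
check:
T_s = v_R/a_R = (3/2)/(5/2) = 0.6000 s
robot in T_r: 1.5000·0.2000 = 0.3000 m
robot under decel: 1.5000²/(2·2.5000) = 0.4500 m
human over T_r+T_s: 0.4000·(0.2000+0.6000) = 0.3200 m
margins: 0.2500+0.0300+0.0300 = 0.3100 m
sum ≈ 0.3000+0.4500+0.3200+0.3100 ≈ 1.3800 m = S ✓

v_R_max = 3/2 m/s = 1.5000 m/s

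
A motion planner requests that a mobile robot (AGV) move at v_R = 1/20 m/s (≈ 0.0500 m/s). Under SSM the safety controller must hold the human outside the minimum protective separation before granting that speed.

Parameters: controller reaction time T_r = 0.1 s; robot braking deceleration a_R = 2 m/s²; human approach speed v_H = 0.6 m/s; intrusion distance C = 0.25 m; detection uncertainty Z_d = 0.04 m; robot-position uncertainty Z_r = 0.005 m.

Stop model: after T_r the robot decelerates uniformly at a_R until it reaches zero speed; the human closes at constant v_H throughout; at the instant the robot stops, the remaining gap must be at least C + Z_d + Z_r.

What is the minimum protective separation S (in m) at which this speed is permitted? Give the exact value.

T_s = v_R/a_R = (1/20)/2 = 0.0250 s
robot in T_r: 0.0500·0.1000 = 0.0050 m
robot under decel: 0.0500²/(2·2.0000) = 0.0006 m
human over T_r+T_s: 0.6000·(0.1000+0.0250) = 0.0750 m
margins: 0.2500+0.0400+0.0050 = 0.2950 m
S_min ≈ 0.0050+0.0006+0.0750+0.2950  ⇒  S_min = 601/1600 m

S_min = 601/1600 m = 0.3756 m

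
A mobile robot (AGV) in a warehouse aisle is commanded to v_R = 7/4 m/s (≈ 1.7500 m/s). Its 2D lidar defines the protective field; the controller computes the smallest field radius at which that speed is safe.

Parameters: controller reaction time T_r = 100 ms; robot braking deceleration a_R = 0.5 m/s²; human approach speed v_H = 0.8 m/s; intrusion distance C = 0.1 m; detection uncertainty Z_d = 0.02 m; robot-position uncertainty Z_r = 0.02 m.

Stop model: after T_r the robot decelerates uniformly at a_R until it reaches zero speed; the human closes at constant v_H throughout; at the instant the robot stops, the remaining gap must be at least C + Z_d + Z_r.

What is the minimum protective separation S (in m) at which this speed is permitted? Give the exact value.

stop time T_s = (7/4)/(1/2) = 3.5000 s
robot covers v_R·T_r = 1.7500·0.1000 = 0.1750 m before braking
robot under decel: 1.7500²/(2·0.5000) = 3.0625 m
person approaches 0.8000·(0.1000+3.5000) = 2.8800 m
C+Z_d+Z_r = 0.1000+0.0200+0.0200 = 0.1400 m
S_min ≈ 0.1750+3.0625+2.8800+0.1400  ⇒  S_min = 2503/400 m

S_min = 2503/400 m = 6.2575 m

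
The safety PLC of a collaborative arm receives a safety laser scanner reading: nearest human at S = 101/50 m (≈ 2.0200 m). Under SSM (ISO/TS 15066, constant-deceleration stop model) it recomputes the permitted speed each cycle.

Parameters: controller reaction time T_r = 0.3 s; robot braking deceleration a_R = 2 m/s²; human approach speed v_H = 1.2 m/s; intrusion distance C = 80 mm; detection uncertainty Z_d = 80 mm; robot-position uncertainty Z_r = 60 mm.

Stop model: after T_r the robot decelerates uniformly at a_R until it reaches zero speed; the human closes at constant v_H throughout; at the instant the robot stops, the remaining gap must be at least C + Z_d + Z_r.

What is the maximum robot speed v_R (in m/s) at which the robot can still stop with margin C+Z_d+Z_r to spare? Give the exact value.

v_R_max = 6/5 m/s = 1.2000 m/s

at the boundary: (1/4)·v² + (9/10)·v + (-36/25) = 0
  disc = (9/10)² − 4·(1/4)·(-36/25) = 9/4 ; √disc = 3/2
  v_R = (−(9/10) + 3/2) / (2·(1/4)) = 6/5 m/s
check:
stop time T_s = (6/5)/2 = 0.6000 s
reaction-phase robot travel = 1.2000·0.3000 = 0.3600 m
braking distance = 1.2000²/(2·2.0000) = 0.3600 m
person approaches 1.2000·(0.3000+0.6000) = 1.0800 m
margins: 0.0800+0.0800+0.0600 = 0.2200 m
sum ≈ 0.3600+0.3600+1.0800+0.2200 ≈ 2.0200 m = S ✓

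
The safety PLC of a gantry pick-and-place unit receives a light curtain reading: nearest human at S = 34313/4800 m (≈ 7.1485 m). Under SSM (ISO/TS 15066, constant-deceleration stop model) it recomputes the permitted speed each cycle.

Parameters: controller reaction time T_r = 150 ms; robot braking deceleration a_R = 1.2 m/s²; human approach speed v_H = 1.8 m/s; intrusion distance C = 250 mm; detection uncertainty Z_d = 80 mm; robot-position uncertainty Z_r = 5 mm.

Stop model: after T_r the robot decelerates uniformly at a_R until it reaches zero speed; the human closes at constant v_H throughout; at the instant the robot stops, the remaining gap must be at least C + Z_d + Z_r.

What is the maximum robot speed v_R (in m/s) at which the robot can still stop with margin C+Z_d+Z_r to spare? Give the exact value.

at the boundary: (5/12)·v² + (33/20)·v + (-31409/4800) = 0
  disc = (33/20)² − 4·(5/12)·(-31409/4800) = 196249/14400 ; √disc = 443/120
  v_R = (−(33/20) + 443/120) / (2·(5/12)) = 49/20 m/s
check:
braking lasts T_s = (49/20)/(6/5) = 2.0417 s
reaction-phase robot travel = 2.4500·0.1500 = 0.3675 m
robot covers 2.4500·2.0417 − ½·1.2000·2.0417² = 2.5010 m while stopping
human over T_r+T_s: 1.8000·(0.1500+2.0417) = 3.9450 m
residual clearance needed = 0.2500+0.0800+0.0050 = 0.3350 m
sum ≈ 0.3675+2.5010+3.9450+0.3350 ≈ 7.1485 m = S ✓

v_R_max = 49/20 m/s = 2.4500 m/s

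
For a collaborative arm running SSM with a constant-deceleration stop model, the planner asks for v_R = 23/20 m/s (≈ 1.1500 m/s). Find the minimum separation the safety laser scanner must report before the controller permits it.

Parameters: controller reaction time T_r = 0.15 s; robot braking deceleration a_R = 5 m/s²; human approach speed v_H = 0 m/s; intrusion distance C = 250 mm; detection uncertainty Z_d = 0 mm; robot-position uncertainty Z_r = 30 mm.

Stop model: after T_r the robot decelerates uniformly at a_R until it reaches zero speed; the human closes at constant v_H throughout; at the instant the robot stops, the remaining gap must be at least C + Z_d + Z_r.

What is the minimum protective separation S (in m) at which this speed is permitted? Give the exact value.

S_min = 2339/4000 m = 0.5847 m

braking lasts T_s = (23/20)/5 = 0.2300 s
robot in T_r: 1.1500·0.1500 = 0.1725 m
robot under decel: 1.1500²/(2·5.0000) = 0.1323 m
human over T_r+T_s: 0.0000·(0.1500+0.2300) = 0.0000 m
C+Z_d+Z_r = 0.2500+0.0000+0.0300 = 0.2800 m
S_min ≈ 0.1725+0.1323+0.0000+0.2800  ⇒  S_min = 2339/4000 m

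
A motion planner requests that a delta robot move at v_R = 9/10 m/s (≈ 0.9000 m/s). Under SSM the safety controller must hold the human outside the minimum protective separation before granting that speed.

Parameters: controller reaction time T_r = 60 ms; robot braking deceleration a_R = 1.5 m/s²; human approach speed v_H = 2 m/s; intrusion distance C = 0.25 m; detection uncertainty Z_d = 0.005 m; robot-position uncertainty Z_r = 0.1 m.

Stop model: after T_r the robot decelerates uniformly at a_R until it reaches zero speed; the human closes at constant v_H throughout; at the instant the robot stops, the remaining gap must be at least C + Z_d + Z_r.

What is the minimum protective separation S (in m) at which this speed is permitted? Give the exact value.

braking lasts T_s = (9/10)/(3/2) = 0.6000 s
robot covers v_R·T_r = 0.9000·0.0600 = 0.0540 m before braking
robot covers 0.9000·0.6000 − ½·1.5000·0.6000² = 0.2700 m while stopping
human over T_r+T_s: 2.0000·(0.0600+0.6000) = 1.3200 m
margins: 0.2500+0.0050+0.1000 = 0.3550 m
S_min ≈ 0.0540+0.2700+1.3200+0.3550  ⇒  S_min = 1999/1000 m

S_min = 1999/1000 m = 1.9990 m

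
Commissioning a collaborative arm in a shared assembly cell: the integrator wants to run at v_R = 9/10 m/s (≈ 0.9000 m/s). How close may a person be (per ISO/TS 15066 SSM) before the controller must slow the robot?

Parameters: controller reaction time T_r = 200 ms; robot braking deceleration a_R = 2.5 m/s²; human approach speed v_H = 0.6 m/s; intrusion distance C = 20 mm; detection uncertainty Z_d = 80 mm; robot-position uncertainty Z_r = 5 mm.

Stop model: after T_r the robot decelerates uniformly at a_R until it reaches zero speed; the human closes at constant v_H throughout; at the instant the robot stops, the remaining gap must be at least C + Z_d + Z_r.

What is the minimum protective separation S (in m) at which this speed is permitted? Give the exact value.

braking lasts T_s = (9/10)/(5/2) = 0.3600 s
robot covers v_R·T_r = 0.9000·0.2000 = 0.1800 m before braking
braking distance = 0.9000²/(2·2.5000) = 0.1620 m
person approaches 0.6000·(0.2000+0.3600) = 0.3360 m
C+Z_d+Z_r = 0.0200+0.0800+0.0050 = 0.1050 m
S_min ≈ 0.1800+0.1620+0.3360+0.1050  ⇒  S_min = 783/1000 m

S_min = 783/1000 m = 0.7830 m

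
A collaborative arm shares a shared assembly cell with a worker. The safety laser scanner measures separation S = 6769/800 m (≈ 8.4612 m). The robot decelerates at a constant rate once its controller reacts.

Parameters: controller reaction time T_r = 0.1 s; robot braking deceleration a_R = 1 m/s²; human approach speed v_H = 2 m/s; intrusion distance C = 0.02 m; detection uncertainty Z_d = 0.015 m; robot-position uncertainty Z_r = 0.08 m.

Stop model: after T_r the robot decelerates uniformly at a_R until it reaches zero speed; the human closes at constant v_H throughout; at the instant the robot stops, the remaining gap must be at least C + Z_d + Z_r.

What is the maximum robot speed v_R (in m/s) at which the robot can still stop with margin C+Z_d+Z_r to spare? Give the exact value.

v_R_max = 49/20 m/s = 2.4500 m/s

quadratic (1/2)·v² + (21/10)·v + (-6517/800) = 0
  disc = (21/10)² − 4·(1/2)·(-6517/800) = 8281/400 ; √disc = 91/20
  v_R = (−(21/10) + 91/20) / (2·(1/2)) = 49/20 m/s
check:
braking lasts T_s = (49/20)/1 = 2.4500 s
reaction-phase robot travel = 2.4500·0.1000 = 0.2450 m
robot under decel: 2.4500²/(2·1.0000) = 3.0013 m
human closes 2.0000·2.5500 = 5.1000 m
residual clearance needed = 0.0200+0.0150+0.0800 = 0.1150 m
sum ≈ 0.2450+3.0013+5.1000+0.1150 ≈ 8.4612 m = S ✓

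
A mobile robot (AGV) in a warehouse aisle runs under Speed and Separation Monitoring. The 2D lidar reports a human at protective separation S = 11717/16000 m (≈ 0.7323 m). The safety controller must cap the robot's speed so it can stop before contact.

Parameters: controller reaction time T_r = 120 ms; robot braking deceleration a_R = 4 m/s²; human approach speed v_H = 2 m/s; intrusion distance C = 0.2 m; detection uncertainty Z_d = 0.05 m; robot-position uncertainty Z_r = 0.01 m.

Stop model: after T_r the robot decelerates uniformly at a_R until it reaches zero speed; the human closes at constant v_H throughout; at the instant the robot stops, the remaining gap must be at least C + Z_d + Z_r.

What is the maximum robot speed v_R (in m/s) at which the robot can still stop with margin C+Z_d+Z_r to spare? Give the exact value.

v_R_max = 7/20 m/s = 0.3500 m/s

quadratic (1/8)·v² + (31/50)·v + (-3717/16000) = 0
  disc = (31/50)² − 4·(1/8)·(-3717/16000) = 80089/160000 ; √disc = 283/400
  v_R = (−(31/50) + 283/400) / (2·(1/8)) = 7/20 m/s
check:
stop time T_s = (7/20)/4 = 0.0875 s
robot covers v_R·T_r = 0.3500·0.1200 = 0.0420 m before braking
robot under decel: 0.3500²/(2·4.0000) = 0.0153 m
person approaches 2.0000·(0.1200+0.0875) = 0.4150 m
margins: 0.2000+0.0500+0.0100 = 0.2600 m
sum ≈ 0.0420+0.0153+0.4150+0.2600 ≈ 0.7323 m = S ✓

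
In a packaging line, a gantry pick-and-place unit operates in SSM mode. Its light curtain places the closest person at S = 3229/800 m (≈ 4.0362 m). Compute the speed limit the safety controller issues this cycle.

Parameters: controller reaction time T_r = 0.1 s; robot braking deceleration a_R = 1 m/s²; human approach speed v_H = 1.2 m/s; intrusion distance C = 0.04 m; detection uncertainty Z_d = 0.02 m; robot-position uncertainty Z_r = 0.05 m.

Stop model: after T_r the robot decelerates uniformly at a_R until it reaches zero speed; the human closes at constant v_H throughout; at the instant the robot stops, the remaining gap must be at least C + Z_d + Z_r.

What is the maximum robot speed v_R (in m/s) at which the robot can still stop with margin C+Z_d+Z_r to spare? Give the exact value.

v_R_max = 7/4 m/s = 1.7500 m/s

quadratic (1/2)·v² + (13/10)·v + (-609/160) = 0
  disc = (13/10)² − 4·(1/2)·(-609/160) = 3721/400 ; √disc = 61/20
  v_R = (−(13/10) + 61/20) / (2·(1/2)) = 7/4 m/s
check:
braking lasts T_s = (7/4)/1 = 1.7500 s
robot covers v_R·T_r = 1.7500·0.1000 = 0.1750 m before braking
braking distance = 1.7500²/(2·1.0000) = 1.5312 m
person approaches 1.2000·(0.1000+1.7500) = 2.2200 m
margins: 0.0400+0.0200+0.0500 = 0.1100 m
sum ≈ 0.1750+1.5312+2.2200+0.1100 ≈ 4.0362 m = S ✓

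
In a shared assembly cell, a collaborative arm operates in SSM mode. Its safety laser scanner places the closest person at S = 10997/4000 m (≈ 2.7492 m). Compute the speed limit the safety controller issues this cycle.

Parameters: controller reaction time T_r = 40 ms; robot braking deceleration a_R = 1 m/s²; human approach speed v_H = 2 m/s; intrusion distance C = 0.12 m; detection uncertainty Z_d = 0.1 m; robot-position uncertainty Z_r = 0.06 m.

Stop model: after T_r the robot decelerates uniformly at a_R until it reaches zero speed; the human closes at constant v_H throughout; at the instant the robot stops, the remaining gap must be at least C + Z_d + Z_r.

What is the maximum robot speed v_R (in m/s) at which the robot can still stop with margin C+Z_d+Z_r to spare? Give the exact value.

collect terms ⇒ (1/2)·v_R² + (51/25)·v_R + (-9557/4000) = 0
  disc = (51/25)² − 4·(1/2)·(-9557/4000) = 89401/10000 ; √disc = 299/100
  v_R = (−(51/25) + 299/100) / (2·(1/2)) = 19/20 m/s
check:
stop time T_s = (19/20)/1 = 0.9500 s
robot covers v_R·T_r = 0.9500·0.0400 = 0.0380 m before braking
robot under decel: 0.9500²/(2·1.0000) = 0.4512 m
human closes 2.0000·0.9900 = 1.9800 m
residual clearance needed = 0.1200+0.1000+0.0600 = 0.2800 m
sum ≈ 0.0380+0.4512+1.9800+0.2800 ≈ 2.7492 m = S ✓

v_R_max = 19/20 m/s = 0.9500 m/s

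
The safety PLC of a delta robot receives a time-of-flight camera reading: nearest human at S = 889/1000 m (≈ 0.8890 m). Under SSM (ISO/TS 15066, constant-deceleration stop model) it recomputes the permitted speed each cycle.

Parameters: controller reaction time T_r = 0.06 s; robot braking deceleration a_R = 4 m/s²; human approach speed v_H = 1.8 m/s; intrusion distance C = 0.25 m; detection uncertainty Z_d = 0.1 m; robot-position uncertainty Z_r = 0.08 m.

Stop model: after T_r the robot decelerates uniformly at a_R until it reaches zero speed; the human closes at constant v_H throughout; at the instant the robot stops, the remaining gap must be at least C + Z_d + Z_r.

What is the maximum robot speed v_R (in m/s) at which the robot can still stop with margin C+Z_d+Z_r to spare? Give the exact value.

collect terms ⇒ (1/8)·v_R² + (51/100)·v_R + (-351/1000) = 0
  disc = (51/100)² − 4·(1/8)·(-351/1000) = 1089/2500 ; √disc = 33/50
  v_R = (−(51/100) + 33/50) / (2·(1/8)) = 3/5 m/s
check:
braking lasts T_s = (3/5)/4 = 0.1500 s
robot in T_r: 0.6000·0.0600 = 0.0360 m
braking distance = 0.6000²/(2·4.0000) = 0.0450 m
human closes 1.8000·0.2100 = 0.3780 m
margins: 0.2500+0.1000+0.0800 = 0.4300 m
sum ≈ 0.0360+0.0450+0.3780+0.4300 ≈ 0.8890 m = S ✓

v_R_max = 3/5 m/s = 0.6000 m/s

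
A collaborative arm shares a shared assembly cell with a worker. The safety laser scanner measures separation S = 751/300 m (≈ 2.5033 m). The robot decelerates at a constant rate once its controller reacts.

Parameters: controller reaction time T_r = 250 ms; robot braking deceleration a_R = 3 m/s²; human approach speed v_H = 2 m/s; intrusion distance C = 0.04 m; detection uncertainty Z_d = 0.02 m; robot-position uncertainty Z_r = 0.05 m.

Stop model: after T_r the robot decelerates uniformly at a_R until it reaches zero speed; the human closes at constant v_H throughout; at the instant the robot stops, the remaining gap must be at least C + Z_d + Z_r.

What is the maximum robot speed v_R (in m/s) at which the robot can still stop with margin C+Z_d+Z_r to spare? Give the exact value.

v_R_max = 8/5 m/s = 1.6000 m/s

quadratic (1/6)·v² + (11/12)·v + (-142/75) = 0
  disc = (11/12)² − 4·(1/6)·(-142/75) = 841/400 ; √disc = 29/20
  v_R = (−(11/12) + 29/20) / (2·(1/6)) = 8/5 m/s
check:
stop time T_s = (8/5)/3 = 0.5333 s
robot covers v_R·T_r = 1.6000·0.2500 = 0.4000 m before braking
braking distance = 1.6000²/(2·3.0000) = 0.4267 m
human closes 2.0000·0.7833 = 1.5667 m
residual clearance needed = 0.0400+0.0200+0.0500 = 0.1100 m
sum ≈ 0.4000+0.4267+1.5667+0.1100 ≈ 2.5033 m = S ✓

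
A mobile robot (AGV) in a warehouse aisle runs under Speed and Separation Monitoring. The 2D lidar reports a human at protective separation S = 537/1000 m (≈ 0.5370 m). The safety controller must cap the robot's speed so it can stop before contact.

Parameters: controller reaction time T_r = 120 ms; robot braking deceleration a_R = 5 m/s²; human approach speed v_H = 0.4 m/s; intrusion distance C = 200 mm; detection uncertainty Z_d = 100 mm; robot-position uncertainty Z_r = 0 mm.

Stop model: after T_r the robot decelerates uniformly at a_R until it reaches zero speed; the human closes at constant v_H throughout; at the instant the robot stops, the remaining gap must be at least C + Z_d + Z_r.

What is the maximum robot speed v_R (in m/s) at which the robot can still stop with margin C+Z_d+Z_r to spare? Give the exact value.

v_R_max = 7/10 m/s = 0.7000 m/s

quadratic (1/10)·v² + (1/5)·v + (-189/1000) = 0
  disc = (1/5)² − 4·(1/10)·(-189/1000) = 289/2500 ; √disc = 17/50
  v_R = (−(1/5) + 17/50) / (2·(1/10)) = 7/10 m/s
check:
T_s = v_R/a_R = (7/10)/5 = 0.1400 s
robot in T_r: 0.7000·0.1200 = 0.0840 m
braking distance = 0.7000²/(2·5.0000) = 0.0490 m
human closes 0.4000·0.2600 = 0.1040 m
C+Z_d+Z_r = 0.2000+0.1000+0.0000 = 0.3000 m
sum ≈ 0.0840+0.0490+0.1040+0.3000 ≈ 0.5370 m = S ✓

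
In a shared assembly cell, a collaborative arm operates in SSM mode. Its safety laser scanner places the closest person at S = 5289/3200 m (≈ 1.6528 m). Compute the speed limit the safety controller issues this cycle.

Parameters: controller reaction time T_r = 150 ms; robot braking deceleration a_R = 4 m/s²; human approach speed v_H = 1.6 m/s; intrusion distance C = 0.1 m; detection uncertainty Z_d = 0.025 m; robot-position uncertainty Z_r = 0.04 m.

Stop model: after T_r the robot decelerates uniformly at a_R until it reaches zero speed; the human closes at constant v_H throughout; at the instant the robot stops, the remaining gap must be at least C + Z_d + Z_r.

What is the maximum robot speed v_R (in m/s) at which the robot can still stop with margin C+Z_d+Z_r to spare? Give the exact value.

v_R_max = 33/20 m/s = 1.6500 m/s

at the boundary: (1/8)·v² + (11/20)·v + (-3993/3200) = 0
  disc = (11/20)² − 4·(1/8)·(-3993/3200) = 5929/6400 ; √disc = 77/80
  v_R = (−(11/20) + 77/80) / (2·(1/8)) = 33/20 m/s
check:
T_s = v_R/a_R = (33/20)/4 = 0.4125 s
robot covers v_R·T_r = 1.6500·0.1500 = 0.2475 m before braking
robot under decel: 1.6500²/(2·4.0000) = 0.3403 m
person approaches 1.6000·(0.1500+0.4125) = 0.9000 m
margins: 0.1000+0.0250+0.0400 = 0.1650 m
sum ≈ 0.2475+0.3403+0.9000+0.1650 ≈ 1.6528 m = S ✓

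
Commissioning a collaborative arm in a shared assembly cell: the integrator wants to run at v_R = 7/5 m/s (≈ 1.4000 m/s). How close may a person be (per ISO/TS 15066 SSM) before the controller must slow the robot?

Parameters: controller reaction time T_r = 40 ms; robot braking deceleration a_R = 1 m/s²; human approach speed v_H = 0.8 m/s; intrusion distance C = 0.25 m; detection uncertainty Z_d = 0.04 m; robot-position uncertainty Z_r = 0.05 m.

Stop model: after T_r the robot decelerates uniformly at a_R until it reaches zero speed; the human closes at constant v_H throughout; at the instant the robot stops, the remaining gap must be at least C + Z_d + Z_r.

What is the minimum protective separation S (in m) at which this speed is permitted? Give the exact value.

T_s = v_R/a_R = (7/5)/1 = 1.4000 s
robot covers v_R·T_r = 1.4000·0.0400 = 0.0560 m before braking
robot under decel: 1.4000²/(2·1.0000) = 0.9800 m
human over T_r+T_s: 0.8000·(0.0400+1.4000) = 1.1520 m
C+Z_d+Z_r = 0.2500+0.0400+0.0500 = 0.3400 m
S_min ≈ 0.0560+0.9800+1.1520+0.3400  ⇒  S_min = 316/125 m

S_min = 316/125 m = 2.5280 m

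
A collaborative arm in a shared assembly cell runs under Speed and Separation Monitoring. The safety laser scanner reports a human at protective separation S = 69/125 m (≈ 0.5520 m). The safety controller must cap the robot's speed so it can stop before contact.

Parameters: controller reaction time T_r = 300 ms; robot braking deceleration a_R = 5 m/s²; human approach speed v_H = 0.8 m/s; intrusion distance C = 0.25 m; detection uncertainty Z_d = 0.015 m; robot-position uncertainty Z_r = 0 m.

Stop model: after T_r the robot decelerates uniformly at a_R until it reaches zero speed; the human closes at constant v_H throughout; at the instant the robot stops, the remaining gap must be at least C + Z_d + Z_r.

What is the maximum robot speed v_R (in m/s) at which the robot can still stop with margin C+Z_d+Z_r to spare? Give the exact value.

quadratic (1/10)·v² + (23/50)·v + (-47/1000) = 0
  disc = (23/50)² − 4·(1/10)·(-47/1000) = 144/625 ; √disc = 12/25
  v_R = (−(23/50) + 12/25) / (2·(1/10)) = 1/10 m/s
check:
T_s = v_R/a_R = (1/10)/5 = 0.0200 s
robot in T_r: 0.1000·0.3000 = 0.0300 m
robot under decel: 0.1000²/(2·5.0000) = 0.0010 m
person approaches 0.8000·(0.3000+0.0200) = 0.2560 m
margins: 0.2500+0.0150+0.0000 = 0.2650 m
sum ≈ 0.0300+0.0010+0.2560+0.2650 ≈ 0.5520 m = S ✓

v_R_max = 1/10 m/s = 0.1000 m/s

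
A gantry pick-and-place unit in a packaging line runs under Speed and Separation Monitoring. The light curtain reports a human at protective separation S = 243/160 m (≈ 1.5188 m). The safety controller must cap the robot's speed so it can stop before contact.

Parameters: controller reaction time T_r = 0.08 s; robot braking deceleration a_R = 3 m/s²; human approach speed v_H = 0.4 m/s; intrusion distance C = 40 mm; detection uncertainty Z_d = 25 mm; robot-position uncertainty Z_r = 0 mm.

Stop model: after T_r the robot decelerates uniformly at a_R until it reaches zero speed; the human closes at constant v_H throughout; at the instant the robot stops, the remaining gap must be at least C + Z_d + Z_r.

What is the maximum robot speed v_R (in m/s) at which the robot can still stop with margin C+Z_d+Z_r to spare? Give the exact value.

v_R_max = 47/20 m/s = 2.3500 m/s

quadratic (1/6)·v² + (16/75)·v + (-5687/4000) = 0
  disc = (16/75)² − 4·(1/6)·(-5687/4000) = 89401/90000 ; √disc = 299/300
  v_R = (−(16/75) + 299/300) / (2·(1/6)) = 47/20 m/s
check:
braking lasts T_s = (47/20)/3 = 0.7833 s
reaction-phase robot travel = 2.3500·0.0800 = 0.1880 m
robot covers 2.3500·0.7833 − ½·3.0000·0.7833² = 0.9204 m while stopping
human closes 0.4000·0.8633 = 0.3453 m
margins: 0.0400+0.0250+0.0000 = 0.0650 m
sum ≈ 0.1880+0.9204+0.3453+0.0650 ≈ 1.5188 m = S ✓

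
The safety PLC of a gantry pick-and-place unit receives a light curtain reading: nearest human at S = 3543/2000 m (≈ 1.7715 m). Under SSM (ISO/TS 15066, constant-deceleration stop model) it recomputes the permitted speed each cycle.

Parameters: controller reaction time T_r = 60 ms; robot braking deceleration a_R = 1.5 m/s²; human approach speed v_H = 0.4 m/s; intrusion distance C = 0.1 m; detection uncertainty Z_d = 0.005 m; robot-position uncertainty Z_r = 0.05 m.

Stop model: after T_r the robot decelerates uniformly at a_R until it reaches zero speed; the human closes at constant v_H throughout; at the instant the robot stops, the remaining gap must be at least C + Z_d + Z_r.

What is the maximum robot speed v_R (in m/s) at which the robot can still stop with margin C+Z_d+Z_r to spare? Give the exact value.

collect terms ⇒ (1/3)·v_R² + (49/150)·v_R + (-637/400) = 0
  disc = (49/150)² − 4·(1/3)·(-637/400) = 12544/5625 ; √disc = 112/75
  v_R = (−(49/150) + 112/75) / (2·(1/3)) = 7/4 m/s
check:
stop time T_s = (7/4)/(3/2) = 1.1667 s
robot covers v_R·T_r = 1.7500·0.0600 = 0.1050 m before braking
robot covers 1.7500·1.1667 − ½·1.5000·1.1667² = 1.0208 m while stopping
person approaches 0.4000·(0.0600+1.1667) = 0.4907 m
C+Z_d+Z_r = 0.1000+0.0050+0.0500 = 0.1550 m
sum ≈ 0.1050+1.0208+0.4907+0.1550 ≈ 1.7715 m = S ✓

v_R_max = 7/4 m/s = 1.7500 m/s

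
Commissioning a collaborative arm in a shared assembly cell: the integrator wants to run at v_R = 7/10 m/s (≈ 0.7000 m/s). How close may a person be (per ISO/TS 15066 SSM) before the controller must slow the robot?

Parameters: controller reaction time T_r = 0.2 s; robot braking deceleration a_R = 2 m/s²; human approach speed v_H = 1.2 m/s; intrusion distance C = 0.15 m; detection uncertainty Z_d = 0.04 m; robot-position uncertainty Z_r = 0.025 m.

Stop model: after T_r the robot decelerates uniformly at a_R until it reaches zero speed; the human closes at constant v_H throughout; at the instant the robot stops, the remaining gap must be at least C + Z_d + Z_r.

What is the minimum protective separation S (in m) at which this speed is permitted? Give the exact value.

S_min = 91/80 m = 1.1375 m

stop time T_s = (7/10)/2 = 0.3500 s
robot in T_r: 0.7000·0.2000 = 0.1400 m
robot under decel: 0.7000²/(2·2.0000) = 0.1225 m
person approaches 1.2000·(0.2000+0.3500) = 0.6600 m
residual clearance needed = 0.1500+0.0400+0.0250 = 0.2150 m
S_min ≈ 0.1400+0.1225+0.6600+0.2150  ⇒  S_min = 91/80 m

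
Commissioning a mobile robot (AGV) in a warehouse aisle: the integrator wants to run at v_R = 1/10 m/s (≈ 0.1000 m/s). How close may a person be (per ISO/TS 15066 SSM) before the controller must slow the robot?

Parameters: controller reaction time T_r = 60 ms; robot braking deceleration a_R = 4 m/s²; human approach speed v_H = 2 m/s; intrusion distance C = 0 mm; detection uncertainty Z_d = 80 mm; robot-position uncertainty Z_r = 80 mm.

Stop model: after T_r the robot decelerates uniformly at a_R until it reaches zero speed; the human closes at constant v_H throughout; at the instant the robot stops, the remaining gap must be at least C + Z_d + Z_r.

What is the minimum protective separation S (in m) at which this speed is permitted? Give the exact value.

braking lasts T_s = (1/10)/4 = 0.0250 s
robot covers v_R·T_r = 0.1000·0.0600 = 0.0060 m before braking
braking distance = 0.1000²/(2·4.0000) = 0.0013 m
human over T_r+T_s: 2.0000·(0.0600+0.0250) = 0.1700 m
margins: 0.0000+0.0800+0.0800 = 0.1600 m
S_min ≈ 0.0060+0.0013+0.1700+0.1600  ⇒  S_min = 1349/4000 m

S_min = 1349/4000 m = 0.3372 m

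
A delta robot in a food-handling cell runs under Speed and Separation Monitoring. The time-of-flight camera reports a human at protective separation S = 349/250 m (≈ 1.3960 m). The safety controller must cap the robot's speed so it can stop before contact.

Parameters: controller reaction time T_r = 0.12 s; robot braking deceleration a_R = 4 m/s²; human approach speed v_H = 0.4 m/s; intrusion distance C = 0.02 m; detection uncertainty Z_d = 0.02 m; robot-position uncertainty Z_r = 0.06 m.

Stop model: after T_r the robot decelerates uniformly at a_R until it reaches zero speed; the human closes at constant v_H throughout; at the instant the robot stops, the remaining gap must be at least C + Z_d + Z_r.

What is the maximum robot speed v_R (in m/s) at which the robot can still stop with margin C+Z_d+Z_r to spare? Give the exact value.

at the boundary: (1/8)·v² + (11/50)·v + (-156/125) = 0
  disc = (11/50)² − 4·(1/8)·(-156/125) = 1681/2500 ; √disc = 41/50
  v_R = (−(11/50) + 41/50) / (2·(1/8)) = 12/5 m/s
check:
T_s = v_R/a_R = (12/5)/4 = 0.6000 s
robot covers v_R·T_r = 2.4000·0.1200 = 0.2880 m before braking
robot covers 2.4000·0.6000 − ½·4.0000·0.6000² = 0.7200 m while stopping
human over T_r+T_s: 0.4000·(0.1200+0.6000) = 0.2880 m
C+Z_d+Z_r = 0.0200+0.0200+0.0600 = 0.1000 m
sum ≈ 0.2880+0.7200+0.2880+0.1000 ≈ 1.3960 m = S ✓

v_R_max = 12/5 m/s = 2.4000 m/s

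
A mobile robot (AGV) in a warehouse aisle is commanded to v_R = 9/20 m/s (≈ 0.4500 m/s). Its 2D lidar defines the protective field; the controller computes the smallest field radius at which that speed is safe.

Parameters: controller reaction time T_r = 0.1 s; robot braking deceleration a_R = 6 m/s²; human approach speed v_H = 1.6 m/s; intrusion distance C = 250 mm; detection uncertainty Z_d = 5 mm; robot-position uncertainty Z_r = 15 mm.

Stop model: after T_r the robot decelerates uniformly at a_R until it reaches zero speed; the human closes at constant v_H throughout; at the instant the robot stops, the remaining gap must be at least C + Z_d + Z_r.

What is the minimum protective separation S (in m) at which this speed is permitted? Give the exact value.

braking lasts T_s = (9/20)/6 = 0.0750 s
reaction-phase robot travel = 0.4500·0.1000 = 0.0450 m
braking distance = 0.4500²/(2·6.0000) = 0.0169 m
human over T_r+T_s: 1.6000·(0.1000+0.0750) = 0.2800 m
C+Z_d+Z_r = 0.2500+0.0050+0.0150 = 0.2700 m
S_min ≈ 0.0450+0.0169+0.2800+0.2700  ⇒  S_min = 979/1600 m

S_min = 979/1600 m = 0.6119 m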